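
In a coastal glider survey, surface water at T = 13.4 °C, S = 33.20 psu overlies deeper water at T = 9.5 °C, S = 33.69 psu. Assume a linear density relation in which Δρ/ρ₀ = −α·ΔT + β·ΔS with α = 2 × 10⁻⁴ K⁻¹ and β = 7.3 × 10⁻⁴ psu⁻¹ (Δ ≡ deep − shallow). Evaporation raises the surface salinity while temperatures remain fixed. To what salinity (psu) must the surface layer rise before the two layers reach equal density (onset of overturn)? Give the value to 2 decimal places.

Neutral buoyancy requires −α(T_deep − T_surf) + β(S_deep − S_surf′) = 0.
S_surf′ = S_deep − (α/β)·ΔT = 33.69 − (2 × 10⁻⁴/7.3 × 10⁻⁴)·(-3.9) = 34.7585 psu.
Increase required: 34.7585 − 33.20 = 1.5585 psu.

34.76 psu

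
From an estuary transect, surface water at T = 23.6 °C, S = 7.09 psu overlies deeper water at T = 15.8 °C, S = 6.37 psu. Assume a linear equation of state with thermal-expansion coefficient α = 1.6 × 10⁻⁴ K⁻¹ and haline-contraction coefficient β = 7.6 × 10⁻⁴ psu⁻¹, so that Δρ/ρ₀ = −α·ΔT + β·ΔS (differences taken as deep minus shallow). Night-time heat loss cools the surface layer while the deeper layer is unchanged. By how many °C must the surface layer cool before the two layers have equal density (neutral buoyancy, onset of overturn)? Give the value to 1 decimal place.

4.4 °C

Neutral buoyancy requires Δρ = 0, i.e. −α(T_deep − T_surf′) + β(S_deep − S_surf) = 0.
T_surf′ = T_deep − (β/α)·ΔS = 15.8 − (7.6 × 10⁻⁴/1.6 × 10⁻⁴)·(-0.72) = 19.220 °C.
Cooling required: 23.6 − (19.220) = 4.380 °C.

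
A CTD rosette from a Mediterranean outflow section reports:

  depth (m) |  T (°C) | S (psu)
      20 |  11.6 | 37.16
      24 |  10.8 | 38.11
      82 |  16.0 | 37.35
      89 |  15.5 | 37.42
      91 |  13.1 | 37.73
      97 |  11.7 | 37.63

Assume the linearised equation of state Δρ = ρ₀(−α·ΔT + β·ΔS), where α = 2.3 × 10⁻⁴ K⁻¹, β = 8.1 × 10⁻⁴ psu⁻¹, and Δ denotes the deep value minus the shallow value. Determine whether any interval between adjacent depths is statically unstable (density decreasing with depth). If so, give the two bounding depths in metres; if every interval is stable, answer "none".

24–82 m

Evaluate Δρ/ρ₀ = −αΔT + βΔS across each adjacent pair:
  20–24 m: −αΔT+βΔS = −(2.3 × 10⁻⁴)(-0.8)+(8.1 × 10⁻⁴)(+0.95) = 9.5 × 10⁻⁴ → stable
  24–82 m: −αΔT+βΔS = −(2.3 × 10⁻⁴)(+5.2)+(8.1 × 10⁻⁴)(-0.76) = -1.8 × 10⁻³ → UNSTABLE
  82–89 m: −αΔT+βΔS = −(2.3 × 10⁻⁴)(-0.5)+(8.1 × 10⁻⁴)(+0.07) = 1.7 × 10⁻⁴ → stable
  89–91 m: −αΔT+βΔS = −(2.3 × 10⁻⁴)(-2.4)+(8.1 × 10⁻⁴)(+0.31) = 8.0 × 10⁻⁴ → stable
  91–97 m: −αΔT+βΔS = −(2.3 × 10⁻⁴)(-1.4)+(8.1 × 10⁻⁴)(-0.10) = 2.4 × 10⁻⁴ → stable
The 24–82 m interval has Δρ < 0: lighter water underlies denser water.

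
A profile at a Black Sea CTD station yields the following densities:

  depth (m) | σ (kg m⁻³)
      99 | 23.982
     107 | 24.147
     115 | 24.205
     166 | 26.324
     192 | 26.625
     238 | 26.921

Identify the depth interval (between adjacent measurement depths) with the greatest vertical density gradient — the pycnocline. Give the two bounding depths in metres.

115–166 m

Compute the density gradient over each adjacent pair:
  99–107 m: Δρ/Δz = 0.165/8 = 0.021 kg m⁻⁴
  107–115 m: Δρ/Δz = 0.058/8 = 7.3 × 10⁻³ kg m⁻⁴
  115–166 m: Δρ/Δz = 2.119/51 = 0.042 kg m⁻⁴
  166–192 m: Δρ/Δz = 0.301/26 = 0.012 kg m⁻⁴
  192–238 m: Δρ/Δz = 0.296/46 = 6.4 × 10⁻³ kg m⁻⁴
The largest gradient is in the 115–166 m interval — the pycnocline.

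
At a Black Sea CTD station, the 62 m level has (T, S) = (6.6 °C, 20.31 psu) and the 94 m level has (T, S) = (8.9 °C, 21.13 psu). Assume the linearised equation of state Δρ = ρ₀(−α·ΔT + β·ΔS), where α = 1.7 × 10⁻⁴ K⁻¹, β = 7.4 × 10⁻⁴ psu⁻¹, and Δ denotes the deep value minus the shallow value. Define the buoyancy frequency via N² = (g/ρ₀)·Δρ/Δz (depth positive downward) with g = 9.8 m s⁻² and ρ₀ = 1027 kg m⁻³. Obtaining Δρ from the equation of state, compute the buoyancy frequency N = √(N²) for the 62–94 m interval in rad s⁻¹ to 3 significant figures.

ΔT = +2.3 K, ΔS = +0.82 psu (deep − shallow).
Δρ/ρ₀ = −αΔT + βΔS = -3.91 × 10⁻⁴ + 6.068 × 10⁻⁴ = 2.158 × 10⁻⁴, so Δρ ≈ 0.2216 kg m⁻³.
N² = (g/ρ₀)·Δρ/Δz = g·(Δρ/ρ₀)/Δz = 9.8 × 2.158 × 10⁻⁴ / 32 = 6.6089 × 10⁻⁵ s⁻².
N = √(6.6089 × 10⁻⁵) = 8.1295 × 10⁻³ rad s⁻¹ ≈ 8.13 × 10⁻³ rad s⁻¹.

8.13 × 10⁻³ rad s⁻¹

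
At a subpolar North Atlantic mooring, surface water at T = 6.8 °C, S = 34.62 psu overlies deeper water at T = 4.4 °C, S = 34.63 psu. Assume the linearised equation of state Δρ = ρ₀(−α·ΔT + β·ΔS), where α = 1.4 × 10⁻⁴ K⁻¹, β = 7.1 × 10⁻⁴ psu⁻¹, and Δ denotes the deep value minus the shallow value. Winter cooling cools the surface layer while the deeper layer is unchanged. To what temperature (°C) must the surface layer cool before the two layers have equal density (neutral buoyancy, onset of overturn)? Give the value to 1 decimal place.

Neutral buoyancy requires Δρ = 0, i.e. −α(T_deep − T_surf′) + β(S_deep − S_surf) = 0.
T_surf′ = T_deep − (β/α)·ΔS = 4.4 − (7.1 × 10⁻⁴/1.4 × 10⁻⁴)·(+0.01) = 4.349 °C.
Cooling required: 6.8 − (4.349) = 2.451 °C.

4.3 °C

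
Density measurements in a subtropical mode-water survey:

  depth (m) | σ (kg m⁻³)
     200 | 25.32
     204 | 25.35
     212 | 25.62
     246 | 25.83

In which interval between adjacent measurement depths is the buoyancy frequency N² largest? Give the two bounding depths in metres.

204–212 m

Compute the density gradient over each adjacent pair:
  200–204 m: Δρ/Δz = 0.03/4 = 7.5 × 10⁻³ kg m⁻⁴
  204–212 m: Δρ/Δz = 0.27/8 = 0.034 kg m⁻⁴
  212–246 m: Δρ/Δz = 0.21/34 = 6.2 × 10⁻³ kg m⁻⁴
The largest gradient is in the 204–212 m interval — the pycnocline.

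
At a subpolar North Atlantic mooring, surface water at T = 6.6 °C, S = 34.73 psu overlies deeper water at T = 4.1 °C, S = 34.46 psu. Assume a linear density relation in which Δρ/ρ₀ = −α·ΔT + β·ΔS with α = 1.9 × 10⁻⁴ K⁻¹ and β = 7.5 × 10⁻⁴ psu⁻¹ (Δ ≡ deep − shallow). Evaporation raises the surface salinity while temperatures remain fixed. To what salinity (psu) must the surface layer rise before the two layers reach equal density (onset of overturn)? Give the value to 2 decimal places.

Neutral buoyancy requires −α(T_deep − T_surf) + β(S_deep − S_surf′) = 0.
S_surf′ = S_deep − (α/β)·ΔT = 34.46 − (1.9 × 10⁻⁴/7.5 × 10⁻⁴)·(-2.5) = 35.0933 psu.
Increase required: 35.0933 − 34.73 = 0.3633 psu.

35.09 psu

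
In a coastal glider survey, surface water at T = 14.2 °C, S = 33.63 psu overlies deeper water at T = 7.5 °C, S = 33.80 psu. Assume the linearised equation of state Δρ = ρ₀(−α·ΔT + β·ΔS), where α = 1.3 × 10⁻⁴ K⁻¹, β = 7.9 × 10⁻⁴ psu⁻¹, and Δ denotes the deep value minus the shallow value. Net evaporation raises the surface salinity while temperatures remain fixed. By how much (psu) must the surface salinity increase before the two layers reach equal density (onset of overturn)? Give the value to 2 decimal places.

Neutral buoyancy requires −α(T_deep − T_surf) + β(S_deep − S_surf′) = 0.
S_surf′ = S_deep − (α/β)·ΔT = 33.80 − (1.3 × 10⁻⁴/7.9 × 10⁻⁴)·(-6.7) = 34.9025 psu.
Increase required: 34.9025 − 33.63 = 1.2725 psu.

1.27 psu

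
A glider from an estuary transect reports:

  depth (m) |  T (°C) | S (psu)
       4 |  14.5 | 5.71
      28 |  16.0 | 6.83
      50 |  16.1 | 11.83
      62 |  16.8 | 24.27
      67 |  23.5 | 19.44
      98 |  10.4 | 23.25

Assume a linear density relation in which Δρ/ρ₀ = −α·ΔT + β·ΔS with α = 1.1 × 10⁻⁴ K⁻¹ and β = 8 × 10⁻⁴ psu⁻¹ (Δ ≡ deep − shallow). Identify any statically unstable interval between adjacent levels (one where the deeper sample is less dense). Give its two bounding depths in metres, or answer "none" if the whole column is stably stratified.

62–67 m

Evaluate Δρ/ρ₀ = −αΔT + βΔS across each adjacent pair:
  4–28 m: −αΔT+βΔS = −(1.1 × 10⁻⁴)(+1.5)+(8 × 10⁻⁴)(+1.12) = 7.3 × 10⁻⁴ → stable
  28–50 m: −αΔT+βΔS = −(1.1 × 10⁻⁴)(+0.1)+(8 × 10⁻⁴)(+5.00) = 4.0 × 10⁻³ → stable
  50–62 m: −αΔT+βΔS = −(1.1 × 10⁻⁴)(+0.7)+(8 × 10⁻⁴)(+12.44) = 9.9 × 10⁻³ → stable
  62–67 m: −αΔT+βΔS = −(1.1 × 10⁻⁴)(+6.7)+(8 × 10⁻⁴)(-4.83) = -4.6 × 10⁻³ → UNSTABLE
  67–98 m: −αΔT+βΔS = −(1.1 × 10⁻⁴)(-13.1)+(8 × 10⁻⁴)(+3.81) = 4.5 × 10⁻³ → stable
The 62–67 m interval has Δρ < 0: lighter water underlies denser water.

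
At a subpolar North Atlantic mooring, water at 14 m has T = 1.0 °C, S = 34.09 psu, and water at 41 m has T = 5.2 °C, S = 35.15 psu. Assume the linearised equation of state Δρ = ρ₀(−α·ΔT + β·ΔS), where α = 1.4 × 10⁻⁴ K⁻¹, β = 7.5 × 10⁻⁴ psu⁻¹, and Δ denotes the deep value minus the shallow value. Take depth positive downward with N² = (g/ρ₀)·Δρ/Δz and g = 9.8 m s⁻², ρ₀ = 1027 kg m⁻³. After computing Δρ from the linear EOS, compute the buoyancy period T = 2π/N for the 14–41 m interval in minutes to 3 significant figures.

12.1 min

ΔT = +4.2 K, ΔS = +1.06 psu (deep − shallow).
Δρ/ρ₀ = −αΔT + βΔS = -5.88 × 10⁻⁴ + 7.95 × 10⁻⁴ = 2.07 × 10⁻⁴, so Δρ ≈ 0.2126 kg m⁻³.
N² = (g/ρ₀)·Δρ/Δz = g·(Δρ/ρ₀)/Δz = 9.8 × 2.07 × 10⁻⁴ / 27 = 7.5133 × 10⁻⁵ s⁻².
N = √(7.5133 × 10⁻⁵) = 8.6679 × 10⁻³ rad s⁻¹ → T = 2π/N = 724.88 s = 12.081 min ≈ 12.1 min.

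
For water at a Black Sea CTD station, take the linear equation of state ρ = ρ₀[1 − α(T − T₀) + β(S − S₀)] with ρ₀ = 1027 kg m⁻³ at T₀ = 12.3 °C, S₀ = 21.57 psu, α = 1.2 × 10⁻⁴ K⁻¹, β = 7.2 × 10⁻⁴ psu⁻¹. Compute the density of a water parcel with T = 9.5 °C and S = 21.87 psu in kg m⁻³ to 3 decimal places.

1027.567 kg m⁻³

T − T₀ = -2.8 K, S − S₀ = +0.30 psu.
Bracket = 1 − α·(-2.8) + β·(+0.30) = 1 + (5.52 × 10⁻⁴) = 1.0005520.
ρ = 1027 × 1.0005520 = 1027.567 kg m⁻³.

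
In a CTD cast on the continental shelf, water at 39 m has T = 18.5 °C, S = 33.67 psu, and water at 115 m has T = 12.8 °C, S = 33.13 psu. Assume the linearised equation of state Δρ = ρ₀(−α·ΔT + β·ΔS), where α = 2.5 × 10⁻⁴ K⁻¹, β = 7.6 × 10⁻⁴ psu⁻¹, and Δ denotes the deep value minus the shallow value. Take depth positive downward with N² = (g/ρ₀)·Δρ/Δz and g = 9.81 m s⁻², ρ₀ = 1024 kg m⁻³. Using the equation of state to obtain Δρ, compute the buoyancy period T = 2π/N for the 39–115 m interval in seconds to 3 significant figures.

ΔT = -5.7 K, ΔS = -0.54 psu (deep − shallow).
Δρ/ρ₀ = −αΔT + βΔS = 1.425 × 10⁻³ − 4.104 × 10⁻⁴ = 1.0146 × 10⁻³, so Δρ ≈ 1.039 kg m⁻³.
N² = (g/ρ₀)·Δρ/Δz = g·(Δρ/ρ₀)/Δz = 9.81 × 1.0146 × 10⁻³ / 76 = 1.3096 × 10⁻⁴ s⁻².
N = √(1.3096 × 10⁻⁴) = 0.011444 rad s⁻¹ → T = 2π/N = 549.04 s ≈ 549 s.

549 s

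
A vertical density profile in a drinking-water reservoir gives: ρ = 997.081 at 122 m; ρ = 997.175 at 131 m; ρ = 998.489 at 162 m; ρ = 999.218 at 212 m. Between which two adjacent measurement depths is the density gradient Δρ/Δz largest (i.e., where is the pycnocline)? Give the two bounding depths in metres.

Compute the density gradient over each adjacent pair:
  122–131 m: Δρ/Δz = 0.094/9 = 0.010 kg m⁻⁴
  131–162 m: Δρ/Δz = 1.314/31 = 0.042 kg m⁻⁴
  162–212 m: Δρ/Δz = 0.729/50 = 0.015 kg m⁻⁴
The largest gradient is in the 131–162 m interval — the pycnocline.

131–162 m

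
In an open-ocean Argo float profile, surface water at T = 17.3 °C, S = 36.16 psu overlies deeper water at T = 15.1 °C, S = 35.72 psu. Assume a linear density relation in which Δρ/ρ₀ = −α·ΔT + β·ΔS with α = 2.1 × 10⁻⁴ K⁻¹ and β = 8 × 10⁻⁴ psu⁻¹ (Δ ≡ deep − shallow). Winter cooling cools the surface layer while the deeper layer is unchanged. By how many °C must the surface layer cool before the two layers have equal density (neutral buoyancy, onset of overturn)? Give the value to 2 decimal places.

Neutral buoyancy requires Δρ = 0, i.e. −α(T_deep − T_surf′) + β(S_deep − S_surf) = 0.
T_surf′ = T_deep − (β/α)·ΔS = 15.1 − (8 × 10⁻⁴/2.1 × 10⁻⁴)·(-0.44) = 16.7762 °C.
Cooling required: 17.3 − (16.7762) = 0.5238 °C.

0.52 °C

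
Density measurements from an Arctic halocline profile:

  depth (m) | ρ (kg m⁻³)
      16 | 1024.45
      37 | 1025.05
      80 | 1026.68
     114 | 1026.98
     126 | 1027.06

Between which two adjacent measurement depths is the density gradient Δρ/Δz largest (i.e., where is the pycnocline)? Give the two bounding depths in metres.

Compute the density gradient over each adjacent pair:
  16–37 m: Δρ/Δz = 0.60/21 = 0.029 kg m⁻⁴
  37–80 m: Δρ/Δz = 1.63/43 = 0.038 kg m⁻⁴
  80–114 m: Δρ/Δz = 0.30/34 = 8.8 × 10⁻³ kg m⁻⁴
  114–126 m: Δρ/Δz = 0.08/12 = 6.7 × 10⁻³ kg m⁻⁴
The largest gradient is in the 37–80 m interval — the pycnocline.

37–80 m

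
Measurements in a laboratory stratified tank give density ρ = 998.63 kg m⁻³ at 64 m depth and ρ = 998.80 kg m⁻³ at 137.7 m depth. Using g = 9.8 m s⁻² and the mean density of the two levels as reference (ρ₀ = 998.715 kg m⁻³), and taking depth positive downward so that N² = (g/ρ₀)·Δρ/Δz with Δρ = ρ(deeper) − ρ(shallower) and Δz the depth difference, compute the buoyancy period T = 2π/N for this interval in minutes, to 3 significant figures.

Δρ = 998.80 − 998.63 = 0.17 kg m⁻³ over Δz = 137.7 − 64 = 73.7 m.
N² = (9.8/998.715) × (0.17/73.7) = 2.2634 × 10⁻⁵ s⁻².
N = √(2.2634 × 10⁻⁵) = 4.7575 × 10⁻³ rad s⁻¹, so T = 2π/N = 1.3207 × 10³ s = 22.012 min ≈ 22.0 min.

22.0 min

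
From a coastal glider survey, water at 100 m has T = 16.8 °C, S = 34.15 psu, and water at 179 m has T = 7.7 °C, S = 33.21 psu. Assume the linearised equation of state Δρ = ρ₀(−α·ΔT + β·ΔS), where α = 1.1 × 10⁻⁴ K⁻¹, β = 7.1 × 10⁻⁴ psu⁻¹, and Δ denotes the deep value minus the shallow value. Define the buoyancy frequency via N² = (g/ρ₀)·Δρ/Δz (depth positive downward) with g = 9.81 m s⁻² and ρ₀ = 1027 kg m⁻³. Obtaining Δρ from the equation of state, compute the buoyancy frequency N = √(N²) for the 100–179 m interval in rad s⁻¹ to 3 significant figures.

6.44 × 10⁻³ rad s⁻¹

ΔT = -9.1 K, ΔS = -0.94 psu (deep − shallow).
Δρ/ρ₀ = −αΔT + βΔS = 1.001 × 10⁻³ − 6.674 × 10⁻⁴ = 3.336 × 10⁻⁴, so Δρ ≈ 0.3426 kg m⁻³.
N² = (g/ρ₀)·Δρ/Δz = g·(Δρ/ρ₀)/Δz = 9.81 × 3.336 × 10⁻⁴ / 79 = 4.1426 × 10⁻⁵ s⁻².
N = √(4.1426 × 10⁻⁵) = 6.4363 × 10⁻³ rad s⁻¹ ≈ 6.44 × 10⁻³ rad s⁻¹.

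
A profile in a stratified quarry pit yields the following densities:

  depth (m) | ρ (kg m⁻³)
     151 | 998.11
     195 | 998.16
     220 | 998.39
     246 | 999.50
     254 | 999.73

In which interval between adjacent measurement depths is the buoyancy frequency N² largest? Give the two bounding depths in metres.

220–246 m

Compute the density gradient over each adjacent pair:
  151–195 m: Δρ/Δz = 0.05/44 = 1.1 × 10⁻³ kg m⁻⁴
  195–220 m: Δρ/Δz = 0.23/25 = 9.2 × 10⁻³ kg m⁻⁴
  220–246 m: Δρ/Δz = 1.11/26 = 0.043 kg m⁻⁴
  246–254 m: Δρ/Δz = 0.23/8 = 0.029 kg m⁻⁴
The largest gradient is in the 220–246 m interval — the pycnocline.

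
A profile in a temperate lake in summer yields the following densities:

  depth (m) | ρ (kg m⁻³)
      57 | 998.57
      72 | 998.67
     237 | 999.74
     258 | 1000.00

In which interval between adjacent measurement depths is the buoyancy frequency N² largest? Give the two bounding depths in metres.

237–258 m

Compute the density gradient over each adjacent pair:
  57–72 m: Δρ/Δz = 0.10/15 = 6.7 × 10⁻³ kg m⁻⁴
  72–237 m: Δρ/Δz = 1.07/165 = 6.5 × 10⁻³ kg m⁻⁴
  237–258 m: Δρ/Δz = 0.26/21 = 0.012 kg m⁻⁴
The largest gradient is in the 237–258 m interval — the pycnocline.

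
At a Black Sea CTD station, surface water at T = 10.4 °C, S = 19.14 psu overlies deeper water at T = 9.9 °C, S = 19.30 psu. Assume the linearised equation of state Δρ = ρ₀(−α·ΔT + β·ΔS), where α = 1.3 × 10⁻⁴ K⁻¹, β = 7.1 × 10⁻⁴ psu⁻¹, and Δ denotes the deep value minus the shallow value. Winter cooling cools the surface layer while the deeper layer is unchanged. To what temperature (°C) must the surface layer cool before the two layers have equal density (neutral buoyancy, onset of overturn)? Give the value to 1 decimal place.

Neutral buoyancy requires Δρ = 0, i.e. −α(T_deep − T_surf′) + β(S_deep − S_surf) = 0.
T_surf′ = T_deep − (β/α)·ΔS = 9.9 − (7.1 × 10⁻⁴/1.3 × 10⁻⁴)·(+0.16) = 9.026 °C.
Cooling required: 10.4 − (9.026) = 1.374 °C.

9.0 °C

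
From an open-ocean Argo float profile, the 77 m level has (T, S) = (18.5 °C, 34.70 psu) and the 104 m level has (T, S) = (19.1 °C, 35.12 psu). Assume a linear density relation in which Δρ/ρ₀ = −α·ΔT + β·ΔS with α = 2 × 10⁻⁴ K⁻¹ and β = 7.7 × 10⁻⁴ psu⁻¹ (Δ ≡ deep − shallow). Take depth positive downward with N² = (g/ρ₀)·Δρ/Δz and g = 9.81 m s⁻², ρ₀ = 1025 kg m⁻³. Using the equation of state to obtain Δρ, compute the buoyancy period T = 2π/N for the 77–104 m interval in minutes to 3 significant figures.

ΔT = +0.6 K, ΔS = +0.42 psu (deep − shallow).
Δρ/ρ₀ = −αΔT + βΔS = -1.20 × 10⁻⁴ + 3.234 × 10⁻⁴ = 2.034 × 10⁻⁴, so Δρ ≈ 0.2085 kg m⁻³.
N² = (g/ρ₀)·Δρ/Δz = g·(Δρ/ρ₀)/Δz = 9.81 × 2.034 × 10⁻⁴ / 27 = 7.3902 × 10⁻⁵ s⁻².
N = √(7.3902 × 10⁻⁵) = 8.5966 × 10⁻³ rad s⁻¹ → T = 2π/N = 730.89 s = 12.181 min ≈ 12.2 min.

12.2 min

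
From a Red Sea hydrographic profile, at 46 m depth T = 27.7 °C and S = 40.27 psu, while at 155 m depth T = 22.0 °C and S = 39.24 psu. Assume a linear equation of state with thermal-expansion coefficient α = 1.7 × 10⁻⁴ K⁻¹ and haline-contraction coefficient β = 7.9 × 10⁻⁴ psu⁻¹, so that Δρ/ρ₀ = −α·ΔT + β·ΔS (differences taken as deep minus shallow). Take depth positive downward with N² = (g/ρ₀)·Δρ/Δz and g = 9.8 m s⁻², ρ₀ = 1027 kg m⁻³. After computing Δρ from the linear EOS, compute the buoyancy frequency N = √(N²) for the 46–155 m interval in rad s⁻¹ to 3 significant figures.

ΔT = -5.7 K, ΔS = -1.03 psu (deep − shallow).
Δρ/ρ₀ = −αΔT + βΔS = 9.69 × 10⁻⁴ − 8.137 × 10⁻⁴ = 1.553 × 10⁻⁴, so Δρ ≈ 0.1595 kg m⁻³.
N² = (g/ρ₀)·Δρ/Δz = g·(Δρ/ρ₀)/Δz = 9.8 × 1.553 × 10⁻⁴ / 109 = 1.3963 × 10⁻⁵ s⁻².
N = √(1.3963 × 10⁻⁵) = 3.7367 × 10⁻³ rad s⁻¹ ≈ 3.74 × 10⁻³ rad s⁻¹.

3.74 × 10⁻³ rad s⁻¹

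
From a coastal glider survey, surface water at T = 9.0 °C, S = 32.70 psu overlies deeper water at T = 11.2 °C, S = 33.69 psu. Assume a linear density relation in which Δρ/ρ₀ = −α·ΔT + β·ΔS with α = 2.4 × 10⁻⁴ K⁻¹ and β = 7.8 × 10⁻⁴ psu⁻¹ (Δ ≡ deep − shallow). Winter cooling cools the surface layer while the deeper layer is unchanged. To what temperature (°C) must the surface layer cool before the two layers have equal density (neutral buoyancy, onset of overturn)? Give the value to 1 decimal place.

8.0 °C

Neutral buoyancy requires Δρ = 0, i.e. −α(T_deep − T_surf′) + β(S_deep − S_surf) = 0.
T_surf′ = T_deep − (β/α)·ΔS = 11.2 − (7.8 × 10⁻⁴/2.4 × 10⁻⁴)·(+0.99) = 7.982 °C.
Cooling required: 9.0 − (7.982) = 1.018 °C.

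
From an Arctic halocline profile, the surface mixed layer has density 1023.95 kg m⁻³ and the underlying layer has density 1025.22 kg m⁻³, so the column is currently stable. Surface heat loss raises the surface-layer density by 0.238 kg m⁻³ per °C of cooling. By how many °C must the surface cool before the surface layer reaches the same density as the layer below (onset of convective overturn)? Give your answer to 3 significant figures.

Density deficit of the surface layer: 1025.22 − 1023.95 = 1.27 kg m⁻³.
Required change = 1.27 / 0.238 = 5.34 °C.

5.34 °C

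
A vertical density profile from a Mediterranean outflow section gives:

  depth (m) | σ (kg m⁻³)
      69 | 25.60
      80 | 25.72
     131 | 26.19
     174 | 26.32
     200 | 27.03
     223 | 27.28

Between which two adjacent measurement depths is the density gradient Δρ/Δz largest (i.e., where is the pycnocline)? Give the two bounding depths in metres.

174–200 m

Compute the density gradient over each adjacent pair:
  69–80 m: Δρ/Δz = 0.12/11 = 0.011 kg m⁻⁴
  80–131 m: Δρ/Δz = 0.47/51 = 9.2 × 10⁻³ kg m⁻⁴
  131–174 m: Δρ/Δz = 0.13/43 = 3.0 × 10⁻³ kg m⁻⁴
  174–200 m: Δρ/Δz = 0.71/26 = 0.027 kg m⁻⁴
  200–223 m: Δρ/Δz = 0.25/23 = 0.011 kg m⁻⁴
The largest gradient is in the 174–200 m interval — the pycnocline.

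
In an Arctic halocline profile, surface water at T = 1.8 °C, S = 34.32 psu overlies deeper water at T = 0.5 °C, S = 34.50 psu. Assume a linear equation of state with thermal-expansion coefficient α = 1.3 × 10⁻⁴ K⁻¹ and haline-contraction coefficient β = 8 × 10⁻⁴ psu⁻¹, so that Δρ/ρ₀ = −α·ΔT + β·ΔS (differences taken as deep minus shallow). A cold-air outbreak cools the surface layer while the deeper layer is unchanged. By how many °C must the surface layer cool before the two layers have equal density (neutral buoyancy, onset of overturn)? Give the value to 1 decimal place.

Neutral buoyancy requires Δρ = 0, i.e. −α(T_deep − T_surf′) + β(S_deep − S_surf) = 0.
T_surf′ = T_deep − (β/α)·ΔS = 0.5 − (8 × 10⁻⁴/1.3 × 10⁻⁴)·(+0.18) = -0.608 °C.
Cooling required: 1.8 − (-0.608) = 2.408 °C.

2.4 °C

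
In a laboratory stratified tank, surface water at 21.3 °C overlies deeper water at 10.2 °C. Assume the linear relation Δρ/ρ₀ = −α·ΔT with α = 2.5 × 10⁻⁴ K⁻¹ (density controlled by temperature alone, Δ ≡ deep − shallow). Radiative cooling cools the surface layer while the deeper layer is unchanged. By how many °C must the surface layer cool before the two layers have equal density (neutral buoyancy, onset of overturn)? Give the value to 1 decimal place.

11.1 °C

With temperature the only control, equal density requires T_surf′ = T_deep.
T_surf′ = 10.2 °C.
Cooling required: 21.3 − 10.2 = 11.1 °C.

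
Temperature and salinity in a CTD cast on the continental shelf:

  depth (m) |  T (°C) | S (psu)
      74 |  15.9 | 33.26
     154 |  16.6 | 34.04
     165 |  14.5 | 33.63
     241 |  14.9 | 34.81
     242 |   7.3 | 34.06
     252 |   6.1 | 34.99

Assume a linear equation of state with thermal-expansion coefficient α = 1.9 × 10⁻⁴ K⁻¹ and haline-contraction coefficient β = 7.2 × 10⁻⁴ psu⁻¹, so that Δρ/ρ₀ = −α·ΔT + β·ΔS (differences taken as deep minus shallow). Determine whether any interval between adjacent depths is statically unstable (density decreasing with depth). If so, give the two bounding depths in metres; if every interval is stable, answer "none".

Evaluate Δρ/ρ₀ = −αΔT + βΔS across each adjacent pair:
  74–154 m: −αΔT+βΔS = −(1.9 × 10⁻⁴)(+0.7)+(7.2 × 10⁻⁴)(+0.78) = 4.3 × 10⁻⁴ → stable
  154–165 m: −αΔT+βΔS = −(1.9 × 10⁻⁴)(-2.1)+(7.2 × 10⁻⁴)(-0.41) = 1.0 × 10⁻⁴ → stable
  165–241 m: −αΔT+βΔS = −(1.9 × 10⁻⁴)(+0.4)+(7.2 × 10⁻⁴)(+1.18) = 7.7 × 10⁻⁴ → stable
  241–242 m: −αΔT+βΔS = −(1.9 × 10⁻⁴)(-7.6)+(7.2 × 10⁻⁴)(-0.75) = 9.0 × 10⁻⁴ → stable
  242–252 m: −αΔT+βΔS = −(1.9 × 10⁻⁴)(-1.2)+(7.2 × 10⁻⁴)(+0.93) = 9.0 × 10⁻⁴ → stable
Every interval has Δρ > 0: the column is stably stratified throughout.

none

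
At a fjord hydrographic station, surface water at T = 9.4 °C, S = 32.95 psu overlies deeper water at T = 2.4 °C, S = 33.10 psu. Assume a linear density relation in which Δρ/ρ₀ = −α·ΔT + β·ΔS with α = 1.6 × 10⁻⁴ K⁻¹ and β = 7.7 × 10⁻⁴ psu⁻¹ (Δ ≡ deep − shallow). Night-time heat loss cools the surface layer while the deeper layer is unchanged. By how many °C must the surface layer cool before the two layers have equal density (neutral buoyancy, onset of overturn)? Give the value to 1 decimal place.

Neutral buoyancy requires Δρ = 0, i.e. −α(T_deep − T_surf′) + β(S_deep − S_surf) = 0.
T_surf′ = T_deep − (β/α)·ΔS = 2.4 − (7.7 × 10⁻⁴/1.6 × 10⁻⁴)·(+0.15) = 1.678 °C.
Cooling required: 9.4 − (1.678) = 7.722 °C.

7.7 °C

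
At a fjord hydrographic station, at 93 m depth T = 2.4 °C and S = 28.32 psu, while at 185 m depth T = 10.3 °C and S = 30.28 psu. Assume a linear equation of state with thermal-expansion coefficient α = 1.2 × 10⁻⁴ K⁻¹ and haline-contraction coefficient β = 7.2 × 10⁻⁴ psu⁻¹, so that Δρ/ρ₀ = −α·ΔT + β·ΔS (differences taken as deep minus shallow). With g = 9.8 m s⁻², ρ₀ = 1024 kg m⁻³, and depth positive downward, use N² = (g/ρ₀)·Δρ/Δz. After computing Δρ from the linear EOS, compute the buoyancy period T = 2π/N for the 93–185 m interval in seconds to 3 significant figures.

894 s

ΔT = +7.9 K, ΔS = +1.96 psu (deep − shallow).
Δρ/ρ₀ = −αΔT + βΔS = -9.48 × 10⁻⁴ + 1.4112 × 10⁻³ = 4.632 × 10⁻⁴, so Δρ ≈ 0.4743 kg m⁻³.
N² = (g/ρ₀)·Δρ/Δz = g·(Δρ/ρ₀)/Δz = 9.8 × 4.632 × 10⁻⁴ / 92 = 4.9341 × 10⁻⁵ s⁻².
N = √(4.9341 × 10⁻⁵) = 7.0243 × 10⁻³ rad s⁻¹ → T = 2π/N = 894.49 s ≈ 894 s.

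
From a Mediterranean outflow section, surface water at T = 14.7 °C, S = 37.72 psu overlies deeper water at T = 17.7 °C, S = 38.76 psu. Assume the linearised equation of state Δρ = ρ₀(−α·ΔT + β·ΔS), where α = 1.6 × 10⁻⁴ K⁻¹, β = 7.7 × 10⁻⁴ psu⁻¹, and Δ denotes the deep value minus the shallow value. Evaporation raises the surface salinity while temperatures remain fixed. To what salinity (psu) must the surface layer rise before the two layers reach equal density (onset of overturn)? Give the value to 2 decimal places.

Neutral buoyancy requires −α(T_deep − T_surf) + β(S_deep − S_surf′) = 0.
S_surf′ = S_deep − (α/β)·ΔT = 38.76 − (1.6 × 10⁻⁴/7.7 × 10⁻⁴)·(+3.0) = 38.1366 psu.
Increase required: 38.1366 − 37.72 = 0.4166 psu.

38.14 psu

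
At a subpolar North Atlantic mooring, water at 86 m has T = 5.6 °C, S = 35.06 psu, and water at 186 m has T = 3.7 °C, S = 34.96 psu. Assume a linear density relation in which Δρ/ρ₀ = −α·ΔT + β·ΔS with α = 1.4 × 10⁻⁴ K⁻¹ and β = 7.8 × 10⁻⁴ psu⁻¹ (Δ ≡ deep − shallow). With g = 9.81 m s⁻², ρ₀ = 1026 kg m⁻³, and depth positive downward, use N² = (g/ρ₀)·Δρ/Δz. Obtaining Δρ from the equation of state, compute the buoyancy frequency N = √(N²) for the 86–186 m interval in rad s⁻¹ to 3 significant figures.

4.29 × 10⁻³ rad s⁻¹

ΔT = -1.9 K, ΔS = -0.10 psu (deep − shallow).
Δρ/ρ₀ = −αΔT + βΔS = 2.66 × 10⁻⁴ − 7.80 × 10⁻⁵ = 1.88 × 10⁻⁴, so Δρ ≈ 0.1929 kg m⁻³.
N² = (g/ρ₀)·Δρ/Δz = g·(Δρ/ρ₀)/Δz = 9.81 × 1.88 × 10⁻⁴ / 100 = 1.8443 × 10⁻⁵ s⁻².
N = √(1.8443 × 10⁻⁵) = 4.2945 × 10⁻³ rad s⁻¹ ≈ 4.29 × 10⁻³ rad s⁻¹.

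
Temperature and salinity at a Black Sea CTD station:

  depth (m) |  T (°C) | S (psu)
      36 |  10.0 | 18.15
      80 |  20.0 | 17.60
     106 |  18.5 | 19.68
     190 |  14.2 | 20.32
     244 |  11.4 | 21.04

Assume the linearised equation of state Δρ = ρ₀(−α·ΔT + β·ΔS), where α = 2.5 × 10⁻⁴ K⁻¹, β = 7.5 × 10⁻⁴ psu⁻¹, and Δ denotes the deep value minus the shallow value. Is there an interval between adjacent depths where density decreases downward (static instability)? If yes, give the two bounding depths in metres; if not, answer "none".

36–80 m

Evaluate Δρ/ρ₀ = −αΔT + βΔS across each adjacent pair:
  36–80 m: −αΔT+βΔS = −(2.5 × 10⁻⁴)(+10.0)+(7.5 × 10⁻⁴)(-0.55) = -2.9 × 10⁻³ → UNSTABLE
  80–106 m: −αΔT+βΔS = −(2.5 × 10⁻⁴)(-1.5)+(7.5 × 10⁻⁴)(+2.08) = 1.9 × 10⁻³ → stable
  106–190 m: −αΔT+βΔS = −(2.5 × 10⁻⁴)(-4.3)+(7.5 × 10⁻⁴)(+0.64) = 1.6 × 10⁻³ → stable
  190–244 m: −αΔT+βΔS = −(2.5 × 10⁻⁴)(-2.8)+(7.5 × 10⁻⁴)(+0.72) = 1.2 × 10⁻³ → stable
The 36–80 m interval has Δρ < 0: lighter water underlies denser water.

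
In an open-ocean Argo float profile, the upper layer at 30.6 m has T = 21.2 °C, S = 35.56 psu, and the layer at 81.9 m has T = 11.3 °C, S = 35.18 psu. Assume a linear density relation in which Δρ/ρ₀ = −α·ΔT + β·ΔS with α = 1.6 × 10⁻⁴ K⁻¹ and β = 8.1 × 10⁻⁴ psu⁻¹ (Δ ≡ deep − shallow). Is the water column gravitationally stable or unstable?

ΔT = 11.3 − 21.2 = -9.9 K and ΔS = 35.18 − 35.56 = -0.38 psu (deep − shallow).
−αΔT = 1.584 × 10⁻³; βΔS = -3.078 × 10⁻⁴; sum Δρ/ρ₀ = 1.2762 × 10⁻³.
Δρ/ρ₀ > 0, so Δρ > 0: deeper water is denser → statically stable.

stable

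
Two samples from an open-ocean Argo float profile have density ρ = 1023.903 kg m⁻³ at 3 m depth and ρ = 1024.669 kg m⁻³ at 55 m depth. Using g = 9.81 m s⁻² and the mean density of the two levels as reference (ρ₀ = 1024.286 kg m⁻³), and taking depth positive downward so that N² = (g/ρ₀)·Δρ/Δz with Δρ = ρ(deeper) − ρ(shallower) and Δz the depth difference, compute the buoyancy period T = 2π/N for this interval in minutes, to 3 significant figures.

8.82 min

Δρ = 1024.669 − 1023.903 = 0.766 kg m⁻³ over Δz = 55 − 3 = 52 m.
N² = (9.81/1024.286) × (0.766/52) = 1.4108 × 10⁻⁴ s⁻².
N = √(1.4108 × 10⁻⁴) = 0.011878 rad s⁻¹, so T = 2π/N = 528.98 s = 8.8163 min ≈ 8.82 min.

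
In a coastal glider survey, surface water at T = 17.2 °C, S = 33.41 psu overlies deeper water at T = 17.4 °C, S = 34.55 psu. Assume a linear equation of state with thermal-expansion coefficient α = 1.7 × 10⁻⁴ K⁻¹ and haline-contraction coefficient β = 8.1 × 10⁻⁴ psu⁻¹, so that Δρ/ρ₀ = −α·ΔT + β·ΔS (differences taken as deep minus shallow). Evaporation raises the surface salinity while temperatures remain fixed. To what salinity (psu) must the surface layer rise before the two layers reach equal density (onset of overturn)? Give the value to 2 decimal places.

34.51 psu

Neutral buoyancy requires −α(T_deep − T_surf) + β(S_deep − S_surf′) = 0.
S_surf′ = S_deep − (α/β)·ΔT = 34.55 − (1.7 × 10⁻⁴/8.1 × 10⁻⁴)·(+0.2) = 34.5080 psu.
Increase required: 34.5080 − 33.41 = 1.0980 psu.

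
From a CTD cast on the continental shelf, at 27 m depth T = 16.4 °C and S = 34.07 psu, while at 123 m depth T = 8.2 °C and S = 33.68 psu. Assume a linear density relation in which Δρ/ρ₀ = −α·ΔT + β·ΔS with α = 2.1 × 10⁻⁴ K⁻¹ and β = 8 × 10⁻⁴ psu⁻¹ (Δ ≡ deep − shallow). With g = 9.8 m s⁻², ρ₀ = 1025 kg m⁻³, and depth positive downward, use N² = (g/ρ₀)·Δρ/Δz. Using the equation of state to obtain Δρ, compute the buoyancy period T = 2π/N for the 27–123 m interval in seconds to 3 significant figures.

524 s

ΔT = -8.2 K, ΔS = -0.39 psu (deep − shallow).
Δρ/ρ₀ = −αΔT + βΔS = 1.722 × 10⁻³ − 3.12 × 10⁻⁴ = 1.41 × 10⁻³, so Δρ ≈ 1.445 kg m⁻³.
N² = (g/ρ₀)·Δρ/Δz = g·(Δρ/ρ₀)/Δz = 9.8 × 1.41 × 10⁻³ / 96 = 1.4394 × 10⁻⁴ s⁻².
N = √(1.4394 × 10⁻⁴) = 0.011997 rad s⁻¹ → T = 2π/N = 523.73 s ≈ 524 s.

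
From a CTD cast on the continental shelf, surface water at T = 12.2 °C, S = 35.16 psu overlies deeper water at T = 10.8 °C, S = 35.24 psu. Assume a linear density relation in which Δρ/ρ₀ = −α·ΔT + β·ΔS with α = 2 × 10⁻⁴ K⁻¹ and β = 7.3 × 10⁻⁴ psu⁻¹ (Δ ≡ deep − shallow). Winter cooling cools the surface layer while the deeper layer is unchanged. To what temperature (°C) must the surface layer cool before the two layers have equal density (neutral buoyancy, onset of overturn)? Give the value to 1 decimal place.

Neutral buoyancy requires Δρ = 0, i.e. −α(T_deep − T_surf′) + β(S_deep − S_surf) = 0.
T_surf′ = T_deep − (β/α)·ΔS = 10.8 − (7.3 × 10⁻⁴/2 × 10⁻⁴)·(+0.08) = 10.508 °C.
Cooling required: 12.2 − (10.508) = 1.692 °C.

10.5 °C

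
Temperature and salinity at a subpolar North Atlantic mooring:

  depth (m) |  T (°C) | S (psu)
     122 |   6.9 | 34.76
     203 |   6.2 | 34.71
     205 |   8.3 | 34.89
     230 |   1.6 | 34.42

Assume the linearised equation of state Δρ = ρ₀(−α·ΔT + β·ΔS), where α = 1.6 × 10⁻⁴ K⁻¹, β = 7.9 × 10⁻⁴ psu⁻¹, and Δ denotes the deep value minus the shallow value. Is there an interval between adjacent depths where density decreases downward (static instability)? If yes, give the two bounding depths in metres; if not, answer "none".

Evaluate Δρ/ρ₀ = −αΔT + βΔS across each adjacent pair:
  122–203 m: −αΔT+βΔS = −(1.6 × 10⁻⁴)(-0.7)+(7.9 × 10⁻⁴)(-0.05) = 7.3 × 10⁻⁵ → stable
  203–205 m: −αΔT+βΔS = −(1.6 × 10⁻⁴)(+2.1)+(7.9 × 10⁻⁴)(+0.18) = -1.9 × 10⁻⁴ → UNSTABLE
  205–230 m: −αΔT+βΔS = −(1.6 × 10⁻⁴)(-6.7)+(7.9 × 10⁻⁴)(-0.47) = 7.0 × 10⁻⁴ → stable
The 203–205 m interval has Δρ < 0: lighter water underlies denser water.

203–205 m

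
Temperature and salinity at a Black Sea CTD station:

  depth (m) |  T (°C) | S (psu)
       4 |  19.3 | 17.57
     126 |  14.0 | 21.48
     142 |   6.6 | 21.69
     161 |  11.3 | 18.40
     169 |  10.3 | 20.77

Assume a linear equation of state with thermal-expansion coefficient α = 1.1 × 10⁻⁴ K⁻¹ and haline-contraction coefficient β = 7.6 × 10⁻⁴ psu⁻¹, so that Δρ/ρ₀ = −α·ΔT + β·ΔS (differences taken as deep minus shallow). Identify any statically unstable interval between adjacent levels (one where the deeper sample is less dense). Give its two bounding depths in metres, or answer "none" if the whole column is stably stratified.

142–161 m

Evaluate Δρ/ρ₀ = −αΔT + βΔS across each adjacent pair:
  4–126 m: −αΔT+βΔS = −(1.1 × 10⁻⁴)(-5.3)+(7.6 × 10⁻⁴)(+3.91) = 3.6 × 10⁻³ → stable
  126–142 m: −αΔT+βΔS = −(1.1 × 10⁻⁴)(-7.4)+(7.6 × 10⁻⁴)(+0.21) = 9.7 × 10⁻⁴ → stable
  142–161 m: −αΔT+βΔS = −(1.1 × 10⁻⁴)(+4.7)+(7.6 × 10⁻⁴)(-3.29) = -3.0 × 10⁻³ → UNSTABLE
  161–169 m: −αΔT+βΔS = −(1.1 × 10⁻⁴)(-1.0)+(7.6 × 10⁻⁴)(+2.37) = 1.9 × 10⁻³ → stable
The 142–161 m interval has Δρ < 0: lighter water underlies denser water.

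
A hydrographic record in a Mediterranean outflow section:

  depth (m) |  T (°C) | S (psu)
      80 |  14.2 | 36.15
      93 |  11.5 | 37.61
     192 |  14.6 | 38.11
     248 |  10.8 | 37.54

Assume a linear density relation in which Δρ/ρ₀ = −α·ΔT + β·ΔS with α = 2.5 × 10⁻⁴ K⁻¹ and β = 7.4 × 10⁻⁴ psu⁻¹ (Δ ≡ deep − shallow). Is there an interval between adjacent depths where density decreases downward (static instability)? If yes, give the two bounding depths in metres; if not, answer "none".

93–192 m

Evaluate Δρ/ρ₀ = −αΔT + βΔS across each adjacent pair:
  80–93 m: −αΔT+βΔS = −(2.5 × 10⁻⁴)(-2.7)+(7.4 × 10⁻⁴)(+1.46) = 1.8 × 10⁻³ → stable
  93–192 m: −αΔT+βΔS = −(2.5 × 10⁻⁴)(+3.1)+(7.4 × 10⁻⁴)(+0.50) = -4.1 × 10⁻⁴ → UNSTABLE
  192–248 m: −αΔT+βΔS = −(2.5 × 10⁻⁴)(-3.8)+(7.4 × 10⁻⁴)(-0.57) = 5.3 × 10⁻⁴ → stable
The 93–192 m interval has Δρ < 0: lighter water underlies denser water.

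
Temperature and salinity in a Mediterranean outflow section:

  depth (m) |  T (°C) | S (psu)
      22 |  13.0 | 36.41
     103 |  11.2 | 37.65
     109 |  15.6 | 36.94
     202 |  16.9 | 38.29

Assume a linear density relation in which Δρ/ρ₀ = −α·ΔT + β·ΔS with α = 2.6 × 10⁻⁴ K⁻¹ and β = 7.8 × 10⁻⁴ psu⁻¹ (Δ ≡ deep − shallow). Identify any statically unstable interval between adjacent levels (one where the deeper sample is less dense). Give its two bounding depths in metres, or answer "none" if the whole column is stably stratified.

103–109 m

Evaluate Δρ/ρ₀ = −αΔT + βΔS across each adjacent pair:
  22–103 m: −αΔT+βΔS = −(2.6 × 10⁻⁴)(-1.8)+(7.8 × 10⁻⁴)(+1.24) = 1.4 × 10⁻³ → stable
  103–109 m: −αΔT+βΔS = −(2.6 × 10⁻⁴)(+4.4)+(7.8 × 10⁻⁴)(-0.71) = -1.7 × 10⁻³ → UNSTABLE
  109–202 m: −αΔT+βΔS = −(2.6 × 10⁻⁴)(+1.3)+(7.8 × 10⁻⁴)(+1.35) = 7.2 × 10⁻⁴ → stable
The 103–109 m interval has Δρ < 0: lighter water underlies denser water.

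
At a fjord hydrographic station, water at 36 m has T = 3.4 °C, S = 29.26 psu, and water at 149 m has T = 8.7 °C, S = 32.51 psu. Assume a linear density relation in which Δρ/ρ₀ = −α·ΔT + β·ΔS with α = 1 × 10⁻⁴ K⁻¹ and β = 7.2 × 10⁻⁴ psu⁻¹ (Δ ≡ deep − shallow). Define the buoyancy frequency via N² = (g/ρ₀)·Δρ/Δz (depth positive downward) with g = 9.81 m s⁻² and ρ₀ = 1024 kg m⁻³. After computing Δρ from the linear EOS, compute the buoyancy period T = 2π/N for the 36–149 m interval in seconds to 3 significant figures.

501 s

ΔT = +5.3 K, ΔS = +3.25 psu (deep − shallow).
Δρ/ρ₀ = −αΔT + βΔS = -5.30 × 10⁻⁴ + 2.34 × 10⁻³ = 1.81 × 10⁻³, so Δρ ≈ 1.853 kg m⁻³.
N² = (g/ρ₀)·Δρ/Δz = g·(Δρ/ρ₀)/Δz = 9.81 × 1.81 × 10⁻³ / 113 = 1.5713 × 10⁻⁴ s⁻².
N = √(1.5713 × 10⁻⁴) = 0.012535 rad s⁻¹ → T = 2π/N = 501.25 s ≈ 501 s.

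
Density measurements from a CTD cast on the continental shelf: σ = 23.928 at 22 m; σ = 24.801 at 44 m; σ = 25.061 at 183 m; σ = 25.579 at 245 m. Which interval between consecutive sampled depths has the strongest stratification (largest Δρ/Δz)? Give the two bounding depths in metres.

Compute the density gradient over each adjacent pair:
  22–44 m: Δρ/Δz = 0.873/22 = 0.040 kg m⁻⁴
  44–183 m: Δρ/Δz = 0.260/139 = 1.9 × 10⁻³ kg m⁻⁴
  183–245 m: Δρ/Δz = 0.518/62 = 8.4 × 10⁻³ kg m⁻⁴
The largest gradient is in the 22–44 m interval — the pycnocline.

22–44 m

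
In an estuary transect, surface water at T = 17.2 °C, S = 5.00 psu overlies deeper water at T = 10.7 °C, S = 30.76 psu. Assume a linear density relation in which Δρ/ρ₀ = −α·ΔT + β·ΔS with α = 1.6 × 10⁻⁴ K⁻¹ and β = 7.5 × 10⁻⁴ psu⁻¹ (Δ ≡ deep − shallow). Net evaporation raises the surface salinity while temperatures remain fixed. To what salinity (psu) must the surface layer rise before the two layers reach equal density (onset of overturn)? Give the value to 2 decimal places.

32.15 psu

Neutral buoyancy requires −α(T_deep − T_surf) + β(S_deep − S_surf′) = 0.
S_surf′ = S_deep − (α/β)·ΔT = 30.76 − (1.6 × 10⁻⁴/7.5 × 10⁻⁴)·(-6.5) = 32.1467 psu.
Increase required: 32.1467 − 5.00 = 27.1467 psu.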